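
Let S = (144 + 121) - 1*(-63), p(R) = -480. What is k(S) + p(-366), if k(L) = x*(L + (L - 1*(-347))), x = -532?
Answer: -534076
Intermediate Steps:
S = 328 (S = 265 + 63 = 328)
k(L) = -184604 - 1064*L (k(L) = -532*(L + (L - 1*(-347))) = -532*(L + (L + 347)) = -532*(L + (347 + L)) = -532*(347 + 2*L) = -184604 - 1064*L)
k(S) + p(-366) = (-184604 - 1064*328) - 480 = (-184604 - 348992) - 480 = -533596 - 480 = -534076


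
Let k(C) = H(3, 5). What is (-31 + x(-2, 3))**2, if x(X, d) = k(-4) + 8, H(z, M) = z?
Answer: 400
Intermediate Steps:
k(C) = 3
x(X, d) = 11 (x(X, d) = 3 + 8 = 11)
(-31 + x(-2, 3))**2 = (-31 + 11)**2 = (-20)**2 = 400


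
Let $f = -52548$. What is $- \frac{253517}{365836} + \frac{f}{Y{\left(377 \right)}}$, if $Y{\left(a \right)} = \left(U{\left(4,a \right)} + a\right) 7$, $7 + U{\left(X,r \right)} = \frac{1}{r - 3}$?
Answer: $- \frac{2478443633237}{118124420204} \approx -20.982$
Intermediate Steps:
$U{\left(X,r \right)} = -7 + \frac{1}{-3 + r}$ ($U{\left(X,r \right)} = -7 + \frac{1}{r - 3} = -7 + \frac{1}{-3 + r}$)
$Y{\left(a \right)} = 7 a + \frac{7 \left(22 - 7 a\right)}{-3 + a}$ ($Y{\left(a \right)} = \left(\frac{22 - 7 a}{-3 + a} + a\right) 7 = \left(a + \frac{22 - 7 a}{-3 + a}\right) 7 = 7 a + \frac{7 \left(22 - 7 a\right)}{-3 + a}$)
$- \frac{253517}{365836} + \frac{f}{Y{\left(377 \right)}} = - \frac{253517}{365836} - \frac{52548}{7 \frac{1}{-3 + 377} \left(22 + 377^{2} - 3770\right)} = \left(-253517\right) \frac{1}{365836} - \frac{52548}{7 \cdot \frac{1}{374} \left(22 + 142129 - 3770\right)} = - \frac{253517}{365836} - \frac{52548}{7 \cdot \frac{1}{374} \cdot 138381} = - \frac{253517}{365836} - \frac{52548}{\frac{968667}{374}} = - \frac{253517}{365836} - \frac{6550984}{322889} = - \frac{2478443633237}{118124420204}$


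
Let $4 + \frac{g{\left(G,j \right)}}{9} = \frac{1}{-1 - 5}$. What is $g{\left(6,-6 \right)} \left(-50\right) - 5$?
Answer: $1870$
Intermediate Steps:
$g{\left(G,j \right)} = - \frac{75}{2}$ ($g{\left(G,j \right)} = -36 + \frac{9}{-1 - 5} = -36 + \frac{9}{-6} = -36 + 9 \left(- \frac{1}{6}\right) = -36 - \frac{3}{2} = - \frac{75}{2}$)
$g{\left(6,-6 \right)} \left(-50\right) - 5 = \left(- \frac{75}{2}\right) \left(-50\right) - 5 = 1875 - 5 = 1870$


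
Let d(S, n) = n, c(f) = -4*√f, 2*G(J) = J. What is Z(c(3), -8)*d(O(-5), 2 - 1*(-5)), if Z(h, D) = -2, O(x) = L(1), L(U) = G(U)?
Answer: -14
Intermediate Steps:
G(J) = J/2
L(U) = U/2
O(x) = ½ (O(x) = (½)*1 = ½)
Z(c(3), -8)*d(O(-5), 2 - 1*(-5)) = -2*(2 - 1*(-5)) = -2*(2 + 5) = -2*7 = -14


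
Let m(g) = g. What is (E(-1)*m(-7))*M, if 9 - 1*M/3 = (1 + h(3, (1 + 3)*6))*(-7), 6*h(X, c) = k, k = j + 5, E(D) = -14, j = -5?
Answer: 4704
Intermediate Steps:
k = 0 (k = -5 + 5 = 0)
h(X, c) = 0 (h(X, c) = (⅙)*0 = 0)
M = 48 (M = 27 - 3*(1 + 0)*(-7) = 27 - 3*(-7) = 27 + 21 = 48)
(E(-1)*m(-7))*M = -14*(-7)*48 = 98*48 = 4704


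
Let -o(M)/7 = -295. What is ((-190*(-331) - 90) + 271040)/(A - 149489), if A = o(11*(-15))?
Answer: -20865/9214 ≈ -2.2645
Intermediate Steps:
o(M) = 2065 (o(M) = -7*(-295) = 2065)
A = 2065
((-190*(-331) - 90) + 271040)/(A - 149489) = ((-190*(-331) - 90) + 271040)/(2065 - 149489) = ((62890 - 90) + 271040)/(-147424) = (62800 + 271040)*(-1/147424) = 333840*(-1/147424) = -20865/9214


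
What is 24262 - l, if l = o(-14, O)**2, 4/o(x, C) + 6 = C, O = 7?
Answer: 24246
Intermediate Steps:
o(x, C) = 4/(-6 + C)
l = 16 (l = (4/(-6 + 7))**2 = (4/1)**2 = (4*1)**2 = 4**2 = 16)
24262 - l = 24262 - 1*16 = 24262 - 16 = 24246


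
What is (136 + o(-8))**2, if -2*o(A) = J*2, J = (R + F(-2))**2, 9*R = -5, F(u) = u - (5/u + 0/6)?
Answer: 1941547969/104976 ≈ 18495.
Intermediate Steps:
F(u) = u - 5/u (F(u) = u - (5/u + 0*(1/6)) = u - (5/u + 0) = u - 5/u)
R = -5/9 (R = (1/9)*(-5) = -5/9 ≈ -0.55556)
J = 1/324 (J = (-5/9 + (-2 - 5/(-2)))**2 = (-5/9 + (-2 - 5*(-1/2)))**2 = (-5/9 + (-2 + 5/2))**2 = (-5/9 + 1/2)**2 = (-1/18)**2 = 1/324 ≈ 0.0030864)
o(A) = -1/324 (o(A) = -2/648 = -1/2*1/162 = -1/324)
(136 + o(-8))**2 = (136 - 1/324)**2 = (44063/324)**2 = 1941547969/104976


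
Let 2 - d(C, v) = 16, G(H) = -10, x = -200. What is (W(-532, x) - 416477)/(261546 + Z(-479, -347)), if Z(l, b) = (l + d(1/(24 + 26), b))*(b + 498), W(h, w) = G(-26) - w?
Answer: -416287/187103 ≈ -2.2249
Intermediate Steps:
d(C, v) = -14 (d(C, v) = 2 - 1*16 = 2 - 16 = -14)
W(h, w) = -10 - w
Z(l, b) = (-14 + l)*(498 + b) (Z(l, b) = (l - 14)*(b + 498) = (-14 + l)*(498 + b))
(W(-532, x) - 416477)/(261546 + Z(-479, -347)) = ((-10 - 1*(-200)) - 416477)/(261546 + (-6972 - 14*(-347) + 498*(-479) - 347*(-479))) = ((-10 + 200) - 416477)/(261546 + (-6972 + 4858 - 238542 + 166213)) = (190 - 416477)/(261546 - 74443) = -416287/187103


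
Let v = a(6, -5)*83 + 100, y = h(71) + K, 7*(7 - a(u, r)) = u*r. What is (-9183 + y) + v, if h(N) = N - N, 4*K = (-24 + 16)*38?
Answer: -57556/7 ≈ -8222.3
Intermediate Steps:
K = -76 (K = ((-24 + 16)*38)/4 = (-8*38)/4 = (1/4)*(-304) = -76)
h(N) = 0
a(u, r) = 7 - r*u/7 (a(u, r) = 7 - u*r/7 = 7 - r*u/7)
y = -76 (y = 0 - 76 = -76)
v = 7257/7 (v = (7 - 1/7*(-5)*6)*83 + 100 = (7 + 30/7)*83 + 100 = (79/7)*83 + 100 = 6557/7 + 100 = 7257/7 ≈ 1036.7)
(-9183 + y) + v = (-9183 - 76) + 7257/7 = -9259 + 7257/7 = -57556/7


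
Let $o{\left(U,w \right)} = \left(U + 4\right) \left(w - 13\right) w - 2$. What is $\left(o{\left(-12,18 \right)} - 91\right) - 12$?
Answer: $-825$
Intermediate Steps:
$o{\left(U,w \right)} = -2 + w \left(-13 + w\right) \left(4 + U\right)$ ($o{\left(U,w \right)} = \left(4 + U\right) \left(-13 + w\right) w - 2 = \left(-13 + w\right) \left(4 + U\right) w - 2 = w \left(-13 + w\right) \left(4 + U\right) - 2 = -2 + w \left(-13 + w\right) \left(4 + U\right)$)
$\left(o{\left(-12,18 \right)} - 91\right) - 12 = \left(\left(-2 - 936 + 4 \cdot 18^{2} - 12 \cdot 18^{2} - \left(-156\right) 18\right) - 91\right) - 12 = \left(\left(-2 - 936 + 4 \cdot 324 - 3888 + 2808\right) - 91\right) - 12 = \left(\left(-2 - 936 + 1296 - 3888 + 2808\right) - 91\right) - 12 = \left(-722 - 91\right) - 12 = -813 - 12 = -825$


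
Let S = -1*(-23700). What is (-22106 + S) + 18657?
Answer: 20251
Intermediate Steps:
S = 23700
(-22106 + S) + 18657 = (-22106 + 23700) + 18657 = 1594 + 18657 = 20251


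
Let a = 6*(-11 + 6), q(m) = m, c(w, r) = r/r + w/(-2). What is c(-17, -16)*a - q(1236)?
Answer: -1521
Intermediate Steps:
c(w, r) = 1 - w/2 (c(w, r) = 1 + w*(-½) = 1 - w/2)
a = -30 (a = 6*(-5) = -30)
c(-17, -16)*a - q(1236) = (1 - ½*(-17))*(-30) - 1*1236 = (1 + 17/2)*(-30) - 1236 = (19/2)*(-30) - 1236 = -285 - 1236 = -1521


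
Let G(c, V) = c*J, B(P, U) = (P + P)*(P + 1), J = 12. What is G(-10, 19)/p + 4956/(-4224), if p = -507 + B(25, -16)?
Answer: -369749/279136 ≈ -1.3246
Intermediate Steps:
B(P, U) = 2*P*(1 + P) (B(P, U) = (2*P)*(1 + P) = 2*P*(1 + P))
G(c, V) = 12*c (G(c, V) = c*12 = 12*c)
p = 793 (p = -507 + 2*25*(1 + 25) = -507 + 2*25*26 = -507 + 1300 = 793)
G(-10, 19)/p + 4956/(-4224) = (12*(-10))/793 + 4956/(-4224) = -120*1/793 + 4956*(-1/4224) = -120/793 - 413/352 = -369749/279136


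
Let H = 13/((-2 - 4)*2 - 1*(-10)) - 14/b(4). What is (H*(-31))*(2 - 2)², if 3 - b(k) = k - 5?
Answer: 0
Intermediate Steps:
b(k) = 8 - k (b(k) = 3 - (k - 5) = 3 - (-5 + k) = 3 + (5 - k) = 8 - k)
H = -10 (H = 13/((-2 - 4)*2 - 1*(-10)) - 14/(8 - 1*4) = 13/(-6*2 + 10) - 14/(8 - 4) = 13/(-12 + 10) - 14/4 = 13/(-2) - 14*¼ = 13*(-½) - 7/2 = -13/2 - 7/2 = -10)
(H*(-31))*(2 - 2)² = (-10*(-31))*(2 - 2)² = 310*0² = 310*0 = 0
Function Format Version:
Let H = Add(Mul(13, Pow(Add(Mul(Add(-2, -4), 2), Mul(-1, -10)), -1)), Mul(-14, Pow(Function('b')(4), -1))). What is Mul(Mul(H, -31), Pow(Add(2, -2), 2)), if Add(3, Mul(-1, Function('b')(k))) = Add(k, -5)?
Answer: 0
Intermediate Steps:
Function('b')(k) = Add(8, Mul(-1, k)) (Function('b')(k) = Add(3, Mul(-1, Add(k, -5))) = Add(3, Mul(-1, Add(-5, k))) = Add(3, Add(5, Mul(-1, k))) = Add(8, Mul(-1, k)))
H = -10 (H = Add(Mul(13, Pow(Add(Mul(Add(-2, -4), 2), Mul(-1, -10)), -1)), Mul(-14, Pow(Add(8, Mul(-1, 4)), -1))) = Add(Mul(13, Pow(Add(Mul(-6, 2), 10), -1)), Mul(-14, Pow(Add(8, -4), -1))) = Add(Mul(13, Pow(Add(-12, 10), -1)), Mul(-14, Pow(4, -1))) = Add(Mul(13, Pow(-2, -1)), Mul(-14, Rational(1, 4))) = Add(Mul(13, Rational(-1, 2)), Rational(-7, 2)) = Add(Rational(-13, 2), Rational(-7, 2)) = -10)
Mul(Mul(H, -31), Pow(Add(2, -2), 2)) = Mul(Mul(-10, -31), Pow(Add(2, -2), 2)) = Mul(310, Pow(0, 2)) = Mul(310, 0) = 0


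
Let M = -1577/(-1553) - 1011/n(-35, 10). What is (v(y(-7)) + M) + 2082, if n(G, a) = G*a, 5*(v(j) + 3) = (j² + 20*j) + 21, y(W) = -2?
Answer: 1130531833/543550 ≈ 2079.9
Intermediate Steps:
v(j) = 6/5 + 4*j + j²/5 (v(j) = -3 + ((j² + 20*j) + 21)/5 = -3 + (21 + j² + 20*j)/5 = -3 + (21/5 + 4*j + j²/5) = 6/5 + 4*j + j²/5)
M = 2122033/543550 (M = -1577/(-1553) - 1011/((-35*10)) = -1577*(-1/1553) - 1011/(-350) = 1577/1553 - 1011*(-1/350) = 1577/1553 + 1011/350 = 2122033/543550 ≈ 3.9040)
(v(y(-7)) + M) + 2082 = ((6/5 + 4*(-2) + (⅕)*(-2)²) + 2122033/543550) + 2082 = ((6/5 - 8 + (⅕)*4) + 2122033/543550) + 2082 = ((6/5 - 8 + ⅘) + 2122033/543550) + 2082 = (-6 + 2122033/543550) + 2082 = -1139267/543550 + 2082 = 1130531833/543550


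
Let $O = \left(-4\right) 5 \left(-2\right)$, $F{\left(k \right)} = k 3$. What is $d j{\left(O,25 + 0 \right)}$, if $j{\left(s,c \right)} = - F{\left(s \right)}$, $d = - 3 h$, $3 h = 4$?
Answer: $480$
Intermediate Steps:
$h = \frac{4}{3}$ ($h = \frac{1}{3} \cdot 4 = \frac{4}{3} \approx 1.3333$)
$F{\left(k \right)} = 3 k$
$O = 40$ ($O = \left(-20\right) \left(-2\right) = 40$)
$d = -4$ ($d = \left(-3\right) \frac{4}{3} = -4$)
$j{\left(s,c \right)} = - 3 s$
$d j{\left(O,25 + 0 \right)} = - 4 \left(\left(-3\right) 40\right) = \left(-4\right) \left(-120\right) = 480$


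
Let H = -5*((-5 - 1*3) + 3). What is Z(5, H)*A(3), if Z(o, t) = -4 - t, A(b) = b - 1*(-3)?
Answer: -174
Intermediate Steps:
A(b) = 3 + b (A(b) = b + 3 = 3 + b)
H = 25 (H = -5*((-5 - 3) + 3) = -5*(-8 + 3) = -5*(-5) = 25)
Z(5, H)*A(3) = (-4 - 1*25)*(3 + 3) = (-4 - 25)*6 = -29*6 = -174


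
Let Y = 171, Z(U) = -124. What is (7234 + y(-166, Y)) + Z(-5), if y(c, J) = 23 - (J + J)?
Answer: 6791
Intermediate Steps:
y(c, J) = 23 - 2*J
(7234 + y(-166, Y)) + Z(-5) = (7234 + (23 - 2*171)) - 124 = (7234 + (23 - 342)) - 124 = (7234 - 319) - 124 = 6915 - 124 = 6791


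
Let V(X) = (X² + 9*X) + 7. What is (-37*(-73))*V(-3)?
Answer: -29711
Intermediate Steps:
V(X) = 7 + X² + 9*X
(-37*(-73))*V(-3) = (-37*(-73))*(7 + (-3)² + 9*(-3)) = 2701*(7 + 9 - 27) = 2701*(-11) = -29711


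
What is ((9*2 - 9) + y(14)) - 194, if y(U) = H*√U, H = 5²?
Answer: -185 + 25*√14 ≈ -91.459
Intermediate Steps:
H = 25
y(U) = 25*√U
((9*2 - 9) + y(14)) - 194 = ((9*2 - 9) + 25*√14) - 194 = ((18 - 9) + 25*√14) - 194 = (9 + 25*√14) - 194 = -185 + 25*√14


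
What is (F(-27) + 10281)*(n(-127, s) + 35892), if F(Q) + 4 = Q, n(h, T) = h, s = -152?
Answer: 366591250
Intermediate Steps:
F(Q) = -4 + Q
(F(-27) + 10281)*(n(-127, s) + 35892) = ((-4 - 27) + 10281)*(-127 + 35892) = (-31 + 10281)*35765 = 10250*35765 = 366591250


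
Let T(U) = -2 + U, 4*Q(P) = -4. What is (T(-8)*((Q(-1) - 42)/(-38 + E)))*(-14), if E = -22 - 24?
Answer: 215/3 ≈ 71.667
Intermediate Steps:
E = -46
Q(P) = -1 (Q(P) = (¼)*(-4) = -1)
(T(-8)*((Q(-1) - 42)/(-38 + E)))*(-14) = ((-2 - 8)*((-1 - 42)/(-38 - 46)))*(-14) = -(-430)/(-84)*(-14) = -(-430)*(-1)/84*(-14) = -10*43/84*(-14) = -215/42*(-14) = 215/3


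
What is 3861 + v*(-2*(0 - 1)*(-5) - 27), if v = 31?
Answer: 2714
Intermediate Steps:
3861 + v*(-2*(0 - 1)*(-5) - 27) = 3861 + 31*(-2*(0 - 1)*(-5) - 27) = 3861 + 31*(-(-2)*(-5) - 27) = 3861 + 31*(-2*5 - 27) = 3861 + 31*(-10 - 27) = 3861 + 31*(-37) = 3861 - 1147 = 2714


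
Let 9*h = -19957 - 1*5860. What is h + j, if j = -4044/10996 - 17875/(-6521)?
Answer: -462418543297/161336061 ≈ -2866.2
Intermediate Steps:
h = -25817/9 (h = (-19957 - 1*5860)/9 = (-19957 - 5860)/9 = (⅑)*(-25817) = -25817/9 ≈ -2868.6)
j = 42545644/17926229 (j = -4044*1/10996 - 17875*(-1/6521) = -1011/2749 + 17875/6521 = 42545644/17926229 ≈ 2.3734)
h + j = -25817/9 + 42545644/17926229 = -462418543297/161336061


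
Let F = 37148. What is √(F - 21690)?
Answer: √15458 ≈ 124.33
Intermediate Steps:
√(F - 21690) = √(37148 - 21690) = √15458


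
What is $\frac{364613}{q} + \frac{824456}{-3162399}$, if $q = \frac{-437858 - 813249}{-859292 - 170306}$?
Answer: $\frac{1187178781883729234}{3956499525693} \approx 3.0006 \cdot 10^{5}$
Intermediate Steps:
$q = \frac{1251107}{1029598}$ ($q = - \frac{1251107}{-1029598} = \left(-1251107\right) \left(- \frac{1}{1029598}\right) = \frac{1251107}{1029598} \approx 1.2151$)
$\frac{364613}{q} + \frac{824456}{-3162399} = \frac{364613}{\frac{1251107}{1029598}} + \frac{824456}{-3162399} = 364613 \cdot \frac{1029598}{1251107} + 824456 \left(- \frac{1}{3162399}\right) = \frac{375404815574}{1251107} - \frac{824456}{3162399} = \frac{1187178781883729234}{3956499525693}$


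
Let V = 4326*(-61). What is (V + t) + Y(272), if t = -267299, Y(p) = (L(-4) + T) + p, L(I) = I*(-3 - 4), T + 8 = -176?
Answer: -531069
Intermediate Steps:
T = -184 (T = -8 - 176 = -184)
L(I) = -7*I (L(I) = I*(-7) = -7*I)
Y(p) = -156 + p (Y(p) = (-7*(-4) - 184) + p = (28 - 184) + p = -156 + p)
V = -263886
(V + t) + Y(272) = (-263886 - 267299) + (-156 + 272) = -531185 + 116 = -531069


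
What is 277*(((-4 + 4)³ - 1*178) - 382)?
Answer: -155120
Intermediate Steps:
277*(((-4 + 4)³ - 1*178) - 382) = 277*((0³ - 178) - 382) = 277*((0 - 178) - 382) = 277*(-178 - 382) = 277*(-560) = -155120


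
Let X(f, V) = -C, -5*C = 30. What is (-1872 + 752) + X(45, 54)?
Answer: -1114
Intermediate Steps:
C = -6 (C = -⅕*30 = -6)
X(f, V) = 6 (X(f, V) = -1*(-6) = 6)
(-1872 + 752) + X(45, 54) = (-1872 + 752) + 6 = -1120 + 6 = -1114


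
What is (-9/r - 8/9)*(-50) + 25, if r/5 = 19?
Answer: 12685/171 ≈ 74.181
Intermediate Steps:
r = 95 (r = 5*19 = 95)
(-9/r - 8/9)*(-50) + 25 = (-9/95 - 8/9)*(-50) + 25 = -841/855*(-50) + 25 = 8410/171 + 25 = 12685/171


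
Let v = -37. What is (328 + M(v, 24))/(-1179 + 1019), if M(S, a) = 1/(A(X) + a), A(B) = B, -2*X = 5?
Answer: -7053/3440 ≈ -2.0503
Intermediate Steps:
X = -5/2 (X = -½*5 = -5/2 ≈ -2.5000)
M(S, a) = 1/(-5/2 + a)
(328 + M(v, 24))/(-1179 + 1019) = (328 + 2/(-5 + 2*24))/(-1179 + 1019) = (328 + 2/(-5 + 48))/(-160) = (328 + 2/43)*(-1/160) = (14106/43)*(-1/160) = -7053/3440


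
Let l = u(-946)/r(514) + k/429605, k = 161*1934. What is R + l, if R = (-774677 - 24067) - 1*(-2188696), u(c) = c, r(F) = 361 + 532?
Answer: 533237255411932/383637265 ≈ 1.3900e+6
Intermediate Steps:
r(F) = 893
k = 311374
l = -128349348/383637265 (l = -946/893 + 311374/429605 = -128349348/383637265 ≈ -0.33456)
R = 1389952 (R = -798744 + 2188696 = 1389952)
R + l = 1389952 - 128349348/383637265 = 533237255411932/383637265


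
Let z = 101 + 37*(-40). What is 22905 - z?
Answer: 24284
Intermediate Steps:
z = -1379 (z = 101 - 1480 = -1379)
22905 - z = 22905 - 1*(-1379) = 22905 + 1379 = 24284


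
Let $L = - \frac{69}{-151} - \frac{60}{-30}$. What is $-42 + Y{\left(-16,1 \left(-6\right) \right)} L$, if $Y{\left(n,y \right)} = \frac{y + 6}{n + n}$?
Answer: $-42$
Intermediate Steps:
$L = \frac{371}{151}$ ($L = \left(-69\right) \left(- \frac{1}{151}\right) - -2 = \frac{69}{151} + 2 = \frac{371}{151} \approx 2.457$)
$Y{\left(n,y \right)} = \frac{6 + y}{2 n}$
$-42 + Y{\left(-16,1 \left(-6\right) \right)} L = -42 + \frac{6 + 1 \left(-6\right)}{2 \left(-16\right)} \frac{371}{151} = -42 + \frac{1}{2} \left(- \frac{1}{16}\right) \left(6 - 6\right) \frac{371}{151} = -42 + \frac{1}{2} \left(- \frac{1}{16}\right) 0 \cdot \frac{371}{151} = -42 + 0 \cdot \frac{371}{151} = -42 + 0 = -42$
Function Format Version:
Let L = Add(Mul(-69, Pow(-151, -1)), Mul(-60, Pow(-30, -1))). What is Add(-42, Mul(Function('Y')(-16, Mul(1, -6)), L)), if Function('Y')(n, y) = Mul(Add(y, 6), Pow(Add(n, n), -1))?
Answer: -42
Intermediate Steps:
L = Rational(371, 151) (L = Add(Mul(-69, Rational(-1, 151)), Mul(-60, Rational(-1, 30))) = Add(Rational(69, 151), 2) = Rational(371, 151) ≈ 2.4570)
Function('Y')(n, y) = Mul(Rational(1, 2), Pow(n, -1), Add(6, y)) (Function('Y')(n, y) = Mul(Add(6, y), Pow(Mul(2, n), -1)) = Mul(Add(6, y), Mul(Rational(1, 2), Pow(n, -1))) = Mul(Rational(1, 2), Pow(n, -1), Add(6, y)))
Add(-42, Mul(Function('Y')(-16, Mul(1, -6)), L)) = Add(-42, Mul(Mul(Rational(1, 2), Pow(-16, -1), Add(6, Mul(1, -6))), Rational(371, 151))) = Add(-42, Mul(Mul(Rational(1, 2), Rational(-1, 16), Add(6, -6)), Rational(371, 151))) = Add(-42, Mul(Mul(Rational(1, 2), Rational(-1, 16), 0), Rational(371, 151))) = Add(-42, Mul(0, Rational(371, 151))) = Add(-42, 0) = -42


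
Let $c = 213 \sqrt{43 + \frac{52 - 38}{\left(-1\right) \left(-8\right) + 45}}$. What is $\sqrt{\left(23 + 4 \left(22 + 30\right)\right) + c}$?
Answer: $\frac{\sqrt{648879 + 11289 \sqrt{121529}}}{53} \approx 40.398$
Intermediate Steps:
$c = \frac{213 \sqrt{121529}}{53}$ ($c = 213 \sqrt{43 + \frac{14}{8 + 45}} = 213 \sqrt{43 + \frac{14}{53}} = 213 \sqrt{\frac{2293}{53}} = 213 \frac{\sqrt{121529}}{53} = \frac{213 \sqrt{121529}}{53} \approx 1401.0$)
$\sqrt{\left(23 + 4 \left(22 + 30\right)\right) + c} = \sqrt{\left(23 + 4 \left(22 + 30\right)\right) + \frac{213 \sqrt{121529}}{53}} = \sqrt{\left(23 + 4 \cdot 52\right) + \frac{213 \sqrt{121529}}{53}} = \sqrt{\left(23 + 208\right) + \frac{213 \sqrt{121529}}{53}} = \sqrt{231 + \frac{213 \sqrt{121529}}{53}}$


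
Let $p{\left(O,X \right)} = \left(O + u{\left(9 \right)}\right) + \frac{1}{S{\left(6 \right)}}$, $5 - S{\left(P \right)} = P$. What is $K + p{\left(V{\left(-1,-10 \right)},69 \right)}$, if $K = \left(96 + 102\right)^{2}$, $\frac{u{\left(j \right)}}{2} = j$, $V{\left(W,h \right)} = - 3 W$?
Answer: $39224$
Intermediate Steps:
$S{\left(P \right)} = 5 - P$
$u{\left(j \right)} = 2 j$
$K = 39204$ ($K = 198^{2} = 39204$)
$p{\left(O,X \right)} = 17 + O$ ($p{\left(O,X \right)} = \left(O + 2 \cdot 9\right) + \frac{1}{5 - 6} = \left(O + 18\right) + \frac{1}{5 - 6} = \left(18 + O\right) + \frac{1}{-1} = \left(18 + O\right) - 1 = 17 + O$)
$K + p{\left(V{\left(-1,-10 \right)},69 \right)} = 39204 + \left(17 - -3\right) = 39204 + \left(17 + 3\right) = 39204 + 20 = 39224$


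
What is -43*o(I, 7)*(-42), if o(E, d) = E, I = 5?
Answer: 9030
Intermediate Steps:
-43*o(I, 7)*(-42) = -43*5*(-42) = -215*(-42) = 9030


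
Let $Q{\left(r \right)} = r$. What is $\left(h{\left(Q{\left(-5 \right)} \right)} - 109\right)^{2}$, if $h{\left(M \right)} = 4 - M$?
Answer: $10000$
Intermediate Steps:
$\left(h{\left(Q{\left(-5 \right)} \right)} - 109\right)^{2} = \left(\left(4 - -5\right) - 109\right)^{2} = \left(\left(4 + 5\right) - 109\right)^{2} = \left(9 - 109\right)^{2} = \left(-100\right)^{2} = 10000$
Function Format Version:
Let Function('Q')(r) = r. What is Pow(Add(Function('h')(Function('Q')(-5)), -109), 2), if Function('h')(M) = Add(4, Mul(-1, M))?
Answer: 10000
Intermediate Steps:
Pow(Add(Function('h')(Function('Q')(-5)), -109), 2) = Pow(Add(Add(4, Mul(-1, -5)), -109), 2) = Pow(Add(Add(4, 5), -109), 2) = Pow(Add(9, -109), 2) = Pow(-100, 2) = 10000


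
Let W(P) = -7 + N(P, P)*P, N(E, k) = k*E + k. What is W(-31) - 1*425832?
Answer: -454669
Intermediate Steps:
N(E, k) = k + E*k (N(E, k) = E*k + k = k + E*k)
W(P) = -7 + P**2*(1 + P) (W(P) = -7 + (P*(1 + P))*P = -7 + P**2*(1 + P))
W(-31) - 1*425832 = (-7 + (-31)**2*(1 - 31)) - 1*425832 = (-7 + 961*(-30)) - 425832 = (-7 - 28830) - 425832 = -28837 - 425832 = -454669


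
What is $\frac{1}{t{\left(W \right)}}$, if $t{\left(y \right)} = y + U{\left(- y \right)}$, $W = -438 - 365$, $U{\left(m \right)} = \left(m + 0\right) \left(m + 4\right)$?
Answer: $\frac{1}{647218} \approx 1.5451 \cdot 10^{-6}$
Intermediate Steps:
$U{\left(m \right)} = m \left(4 + m\right)$
$W = -803$ ($W = -438 - 365 = -803$)
$t{\left(y \right)} = y - y \left(4 - y\right)$ ($t{\left(y \right)} = y + - y \left(4 - y\right) = y - y \left(4 - y\right)$)
$\frac{1}{t{\left(W \right)}} = \frac{1}{\left(-803\right) \left(-3 - 803\right)} = \frac{1}{\left(-803\right) \left(-806\right)} = \frac{1}{647218}$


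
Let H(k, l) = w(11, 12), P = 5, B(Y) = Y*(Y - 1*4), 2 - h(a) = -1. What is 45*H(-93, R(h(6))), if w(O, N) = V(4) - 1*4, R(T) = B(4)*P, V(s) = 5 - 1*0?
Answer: 45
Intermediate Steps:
V(s) = 5 (V(s) = 5 + 0 = 5)
h(a) = 3 (h(a) = 2 - 1*(-1) = 2 + 1 = 3)
B(Y) = Y*(-4 + Y) (B(Y) = Y*(Y - 4) = Y*(-4 + Y))
R(T) = 0 (R(T) = (4*(-4 + 4))*5 = (4*0)*5 = 0*5 = 0)
w(O, N) = 1 (w(O, N) = 5 - 1*4 = 5 - 4 = 1)
H(k, l) = 1
45*H(-93, R(h(6))) = 45*1 = 45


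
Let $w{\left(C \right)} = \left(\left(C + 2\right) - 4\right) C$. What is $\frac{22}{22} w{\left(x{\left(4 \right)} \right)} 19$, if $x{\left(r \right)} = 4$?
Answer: $152$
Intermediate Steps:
$w{\left(C \right)} = C \left(-2 + C\right)$ ($w{\left(C \right)} = \left(\left(2 + C\right) - 4\right) C = \left(-2 + C\right) C = C \left(-2 + C\right)$)
$\frac{22}{22} w{\left(x{\left(4 \right)} \right)} 19 = \frac{22}{22} \cdot 4 \left(-2 + 4\right) 19 = 22 \cdot \frac{1}{22} \cdot 4 \cdot 2 \cdot 19 = 1 \cdot 8 \cdot 19 = 8 \cdot 19 = 152$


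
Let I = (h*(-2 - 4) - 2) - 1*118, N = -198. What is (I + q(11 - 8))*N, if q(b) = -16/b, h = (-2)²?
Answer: 29568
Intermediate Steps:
h = 4
I = -144 (I = (4*(-2 - 4) - 2) - 1*118 = (4*(-6) - 2) - 118 = (-24 - 2) - 118 = -26 - 118 = -144)
(I + q(11 - 8))*N = (-144 - 16/(11 - 8))*(-198) = (-144 - 16/3)*(-198) = -448/3*(-198) = 29568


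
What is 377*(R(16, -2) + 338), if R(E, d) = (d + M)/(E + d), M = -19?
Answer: 253721/2 ≈ 1.2686e+5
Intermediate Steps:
R(E, d) = (-19 + d)/(E + d) (R(E, d) = (d - 19)/(E + d) = (-19 + d)/(E + d))
377*(R(16, -2) + 338) = 377*((-19 - 2)/(16 - 2) + 338) = 377*(-21/14 + 338) = 377*((1/14)*(-21) + 338) = 377*(-3/2 + 338) = 377*(673/2) = 253721/2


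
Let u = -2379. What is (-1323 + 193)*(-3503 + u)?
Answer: 6646660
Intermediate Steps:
(-1323 + 193)*(-3503 + u) = (-1323 + 193)*(-3503 - 2379) = -1130*(-5882) = 6646660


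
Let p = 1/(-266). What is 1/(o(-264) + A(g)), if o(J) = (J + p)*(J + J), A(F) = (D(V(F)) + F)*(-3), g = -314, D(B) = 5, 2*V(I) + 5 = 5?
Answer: 133/18662691 ≈ 7.1265e-6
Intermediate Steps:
V(I) = 0 (V(I) = -5/2 + (½)*5 = -5/2 + 5/2 = 0)
p = -1/266 ≈ -0.0037594
A(F) = -15 - 3*F (A(F) = (5 + F)*(-3) = -15 - 3*F)
o(J) = 2*J*(-1/266 + J) (o(J) = (J - 1/266)*(J + J) = (-1/266 + J)*(2*J) = 2*J*(-1/266 + J))
1/(o(-264) + A(g)) = 1/((1/133)*(-264)*(-1 + 266*(-264)) + (-15 - 3*(-314))) = 1/((1/133)*(-264)*(-1 - 70224) + (-15 + 942)) = 1/((1/133)*(-264)*(-70225) + 927) = 1/(18539400/133 + 927) = 1/(18662691/133) = 133/18662691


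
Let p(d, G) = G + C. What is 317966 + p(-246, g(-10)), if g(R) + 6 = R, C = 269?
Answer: 318219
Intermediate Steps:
g(R) = -6 + R
p(d, G) = 269 + G (p(d, G) = G + 269 = 269 + G)
317966 + p(-246, g(-10)) = 317966 + (269 + (-6 - 10)) = 317966 + (269 - 16) = 317966 + 253 = 318219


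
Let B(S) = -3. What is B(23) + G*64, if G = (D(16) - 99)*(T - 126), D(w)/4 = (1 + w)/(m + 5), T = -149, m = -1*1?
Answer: 1443197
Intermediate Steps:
m = -1
D(w) = 1 + w (D(w) = 4*((1 + w)/(-1 + 5)) = 4*((1 + w)/4) = 4*((1 + w)*(¼)) = 4*(¼ + w/4) = 1 + w)
G = 22550 (G = ((1 + 16) - 99)*(-149 - 126) = (17 - 99)*(-275) = -82*(-275) = 22550)
B(23) + G*64 = -3 + 22550*64 = -3 + 1443200 = 1443197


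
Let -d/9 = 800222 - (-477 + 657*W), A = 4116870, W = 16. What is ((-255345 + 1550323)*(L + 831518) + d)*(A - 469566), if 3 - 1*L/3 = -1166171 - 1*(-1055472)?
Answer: 5495977849796134056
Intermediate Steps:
L = 332106 (L = 9 - 3*(-1166171 - 1*(-1055472)) = 9 - 3*(-1166171 + 1055472) = 9 - 3*(-110699) = 9 + 332097 = 332106)
d = -7111683 (d = -9*(800222 - (-477 + 657*16)) = -9*(800222 - (-477 + 10512)) = -9*(800222 - 1*10035) = -9*(800222 - 10035) = -9*790187 = -7111683)
((-255345 + 1550323)*(L + 831518) + d)*(A - 469566) = ((-255345 + 1550323)*(332106 + 831518) - 7111683)*(4116870 - 469566) = (1294978*1163624 - 7111683)*3647304 = (1506867480272 - 7111683)*3647304 = 1506860368589*3647304 = 5495977849796134056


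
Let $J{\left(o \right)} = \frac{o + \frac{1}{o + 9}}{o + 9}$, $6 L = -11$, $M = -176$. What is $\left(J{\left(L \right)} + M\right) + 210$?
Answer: $\frac{62429}{1849} \approx 33.764$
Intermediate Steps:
$L = - \frac{11}{6}$ ($L = \frac{1}{6} \left(-11\right) = - \frac{11}{6} \approx -1.8333$)
$J{\left(o \right)} = \frac{o + \frac{1}{9 + o}}{9 + o}$
$\left(J{\left(L \right)} + M\right) + 210 = \left(\frac{1 + \left(- \frac{11}{6}\right)^{2} + 9 \left(- \frac{11}{6}\right)}{\left(9 - \frac{11}{6}\right)^{2}} - 176\right) + 210 = \left(\frac{1 + \frac{121}{36} - \frac{33}{2}}{\frac{1849}{36}} - 176\right) + 210 = \left(\frac{36}{1849} \left(- \frac{437}{36}\right) - 176\right) + 210 = \left(- \frac{437}{1849} - 176\right) + 210 = - \frac{325861}{1849} + 210 = \frac{62429}{1849}$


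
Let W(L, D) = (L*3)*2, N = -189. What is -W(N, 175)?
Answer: 1134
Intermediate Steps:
W(L, D) = 6*L (W(L, D) = (3*L)*2 = 6*L)
-W(N, 175) = -6*(-189) = -1*(-1134) = 1134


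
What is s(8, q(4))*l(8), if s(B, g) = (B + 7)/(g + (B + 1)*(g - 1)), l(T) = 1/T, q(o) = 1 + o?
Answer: 15/328 ≈ 0.045732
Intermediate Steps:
s(B, g) = (7 + B)/(g + (1 + B)*(-1 + g))
s(8, q(4))*l(8) = ((7 + 8)/(-1 - 1*8 + 2*(1 + 4) + 8*(1 + 4)))/8 = (15/(-1 - 8 + 2*5 + 8*5))*(⅛) = (15/(-1 - 8 + 10 + 40))*(⅛) = (15/41)*(⅛) = 15/328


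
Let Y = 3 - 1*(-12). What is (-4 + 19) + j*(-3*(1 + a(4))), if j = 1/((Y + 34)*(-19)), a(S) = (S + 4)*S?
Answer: 14064/931 ≈ 15.106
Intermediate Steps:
a(S) = S*(4 + S) (a(S) = (4 + S)*S = S*(4 + S))
Y = 15 (Y = 3 + 12 = 15)
j = -1/931 (j = 1/((15 + 34)*(-19)) = -1/19/49 = (1/49)*(-1/19) = -1/931 ≈ -0.0010741)
(-4 + 19) + j*(-3*(1 + a(4))) = (-4 + 19) - (-3)*(1 + 4*(4 + 4))/931 = 15 - (-3)*(1 + 4*8)/931 = 15 - (-3)*(1 + 32)/931 = 15 - (-3)*33/931 = 15 - 1/931*(-99) = 15 + 99/931 = 14064/931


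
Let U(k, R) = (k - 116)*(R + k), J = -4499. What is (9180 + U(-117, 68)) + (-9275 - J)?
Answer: 15821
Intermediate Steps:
U(k, R) = (-116 + k)*(R + k)
(9180 + U(-117, 68)) + (-9275 - J) = (9180 + ((-117)² - 116*68 - 116*(-117) + 68*(-117))) + (-9275 - 1*(-4499)) = (9180 + (13689 - 7888 + 13572 - 7956)) + (-9275 + 4499) = (9180 + 11417) - 4776 = 20597 - 4776 = 15821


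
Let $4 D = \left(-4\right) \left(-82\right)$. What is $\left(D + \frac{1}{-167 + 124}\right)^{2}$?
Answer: $\frac{12425625}{1849} \approx 6720.2$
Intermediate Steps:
$D = 82$ ($D = \frac{\left(-4\right) \left(-82\right)}{4} = \frac{1}{4} \cdot 328 = 82$)
$\left(D + \frac{1}{-167 + 124}\right)^{2} = \left(82 + \frac{1}{-167 + 124}\right)^{2} = \left(82 + \frac{1}{-43}\right)^{2} = \left(82 - \frac{1}{43}\right)^{2} = \left(\frac{3525}{43}\right)^{2} = \frac{12425625}{1849}$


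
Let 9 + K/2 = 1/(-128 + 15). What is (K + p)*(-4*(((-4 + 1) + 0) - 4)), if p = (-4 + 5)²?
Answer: -53844/113 ≈ -476.50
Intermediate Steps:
p = 1 (p = 1² = 1)
K = -2036/113 (K = -18 + 2/(-128 + 15) = -18 + 2/(-113) = -18 + 2*(-1/113) = -18 - 2/113 = -2036/113 ≈ -18.018)
(K + p)*(-4*(((-4 + 1) + 0) - 4)) = (-2036/113 + 1)*(-4*(((-4 + 1) + 0) - 4)) = -(-7692)*((-3 + 0) - 4)/113 = -(-7692)*(-3 - 4)/113 = -(-7692)*(-7)/113 = -1923/113*28 = -53844/113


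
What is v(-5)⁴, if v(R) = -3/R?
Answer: 81/625 ≈ 0.12960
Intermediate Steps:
v(-5)⁴ = (-3/(-5))⁴ = (-3*(-⅕))⁴ = (⅗)⁴ = 81/625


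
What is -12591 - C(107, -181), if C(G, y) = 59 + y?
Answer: -12469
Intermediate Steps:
-12591 - C(107, -181) = -12591 - (59 - 181) = -12591 - 1*(-122) = -12591 + 122 = -12469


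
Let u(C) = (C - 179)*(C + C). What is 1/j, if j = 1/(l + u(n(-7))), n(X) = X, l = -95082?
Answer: -92478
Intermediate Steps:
u(C) = 2*C*(-179 + C) (u(C) = (-179 + C)*(2*C) = 2*C*(-179 + C))
j = -1/92478 (j = 1/(-95082 + 2*(-7)*(-179 - 7)) = 1/(-95082 + 2*(-7)*(-186)) = 1/(-95082 + 2604) = 1/(-92478) = -1/92478 ≈ -1.0813e-5)
1/j = 1/(-1/92478) = -92478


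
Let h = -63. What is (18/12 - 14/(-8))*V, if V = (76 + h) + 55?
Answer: 221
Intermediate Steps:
V = 68 (V = (76 - 63) + 55 = 13 + 55 = 68)
(18/12 - 14/(-8))*V = (18/12 - 14/(-8))*68 = (18*(1/12) - 14*(-⅛))*68 = (3/2 + 7/4)*68 = (13/4)*68 = 221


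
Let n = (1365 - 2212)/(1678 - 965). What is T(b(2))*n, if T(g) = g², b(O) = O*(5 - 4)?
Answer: -3388/713 ≈ -4.7518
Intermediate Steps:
n = -847/713 ≈ -1.1879
b(O) = O (b(O) = O*1 = O)
T(b(2))*n = 2²*(-847/713) = 4*(-847/713) = -3388/713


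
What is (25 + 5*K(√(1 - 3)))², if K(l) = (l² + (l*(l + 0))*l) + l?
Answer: 175 - 150*I*√2 ≈ 175.0 - 212.13*I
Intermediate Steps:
K(l) = l + l² + l³ (K(l) = (l² + (l*l)*l) + l = (l² + l²*l) + l = (l² + l³) + l = l + l² + l³)
(25 + 5*K(√(1 - 3)))² = (25 + 5*(√(1 - 3)*(1 + √(1 - 3) + (√(1 - 3))²)))² = (25 + 5*(√(-2)*(1 + √(-2) + (√(-2))²)))² = (25 + 5*((I*√2)*(1 + I*√2 + (I*√2)²)))² = (25 + 5*((I*√2)*(1 + I*√2 - 2)))² = (25 + 5*((I*√2)*(-1 + I*√2)))² = (25 + 5*(I*√2*(-1 + I*√2)))² = (25 + 5*I*√2*(-1 + I*√2))²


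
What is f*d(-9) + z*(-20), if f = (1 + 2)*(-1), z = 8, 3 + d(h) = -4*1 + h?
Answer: -112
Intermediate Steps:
d(h) = -7 + h (d(h) = -3 + (-4*1 + h) = -3 + (-4 + h) = -7 + h)
f = -3 (f = 3*(-1) = -3)
f*d(-9) + z*(-20) = -3*(-7 - 9) + 8*(-20) = -3*(-16) - 160 = 48 - 160 = -112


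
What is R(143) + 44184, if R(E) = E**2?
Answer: 64633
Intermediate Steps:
R(143) + 44184 = 143**2 + 44184 = 20449 + 44184 = 64633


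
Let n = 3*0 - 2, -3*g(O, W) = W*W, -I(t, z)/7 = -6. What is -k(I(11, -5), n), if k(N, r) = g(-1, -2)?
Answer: 4/3 ≈ 1.3333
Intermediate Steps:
I(t, z) = 42 (I(t, z) = -7*(-6) = 42)
g(O, W) = -W**2/3 (g(O, W) = -W*W/3 = -W**2/3)
n = -2 (n = 0 - 2 = -2)
k(N, r) = -4/3 (k(N, r) = -1/3*(-2)**2 = -1/3*4 = -4/3)
-k(I(11, -5), n) = -1*(-4/3) = 4/3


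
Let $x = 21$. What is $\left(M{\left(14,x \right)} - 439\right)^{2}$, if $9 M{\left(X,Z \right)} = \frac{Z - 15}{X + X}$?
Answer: $\frac{339922969}{1764} \approx 1.927 \cdot 10^{5}$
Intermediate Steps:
$M{\left(X,Z \right)} = \frac{-15 + Z}{18 X}$ ($M{\left(X,Z \right)} = \frac{\left(Z - 15\right) \frac{1}{X + X}}{9} = \frac{\left(-15 + Z\right) \frac{1}{2 X}}{9} = \frac{\frac{1}{2} \frac{1}{X} \left(-15 + Z\right)}{9} = \frac{-15 + Z}{18 X}$)
$\left(M{\left(14,x \right)} - 439\right)^{2} = \left(\frac{-15 + 21}{18 \cdot 14} - 439\right)^{2} = \left(\frac{1}{18} \cdot \frac{1}{14} \cdot 6 - 439\right)^{2} = \left(\frac{1}{42} - 439\right)^{2} = \left(- \frac{18437}{42}\right)^{2} = \frac{339922969}{1764}$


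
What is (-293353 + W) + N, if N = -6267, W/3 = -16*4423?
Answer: -511924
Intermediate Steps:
W = -212304 (W = 3*(-16*4423) = 3*(-70768) = -212304)
(-293353 + W) + N = (-293353 - 212304) - 6267 = -505657 - 6267 = -511924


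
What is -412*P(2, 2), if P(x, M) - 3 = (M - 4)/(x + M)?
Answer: -1030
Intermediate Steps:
P(x, M) = 3 + (-4 + M)/(M + x) (P(x, M) = 3 + (M - 4)/(x + M) = 3 + (-4 + M)/(M + x))
-412*P(2, 2) = -412*(-4 + 3*2 + 4*2)/(2 + 2) = -412*(-4 + 6 + 8)/4 = -103*10 = -412*5/2 = -1030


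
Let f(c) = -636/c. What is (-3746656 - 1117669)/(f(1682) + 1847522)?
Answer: -4090897325/1553765684 ≈ -2.6329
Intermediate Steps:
(-3746656 - 1117669)/(f(1682) + 1847522) = (-3746656 - 1117669)/(-636/1682 + 1847522) = -4864325/(-636*1/1682 + 1847522) = -4864325/(-318/841 + 1847522) = -4864325/1553765684/841 = -4864325*841/1553765684 = -4090897325/1553765684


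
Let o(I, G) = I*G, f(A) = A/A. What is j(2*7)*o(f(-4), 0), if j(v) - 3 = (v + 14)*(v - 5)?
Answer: 0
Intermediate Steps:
f(A) = 1
j(v) = 3 + (-5 + v)*(14 + v) (j(v) = 3 + (v + 14)*(v - 5) = 3 + (14 + v)*(-5 + v) = 3 + (-5 + v)*(14 + v))
o(I, G) = G*I
j(2*7)*o(f(-4), 0) = (-67 + (2*7)² + 9*(2*7))*(0*1) = (-67 + 14² + 9*14)*0 = (-67 + 196 + 126)*0 = 255*0 = 0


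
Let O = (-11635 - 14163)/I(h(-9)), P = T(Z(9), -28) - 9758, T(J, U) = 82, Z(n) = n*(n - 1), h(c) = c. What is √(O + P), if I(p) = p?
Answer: I*√61286/3 ≈ 82.52*I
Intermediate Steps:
Z(n) = n*(-1 + n)
P = -9676 (P = 82 - 9758 = -9676)
O = 25798/9 (O = (-11635 - 14163)/(-9) = -25798*(-⅑) = 25798/9 ≈ 2866.4)
√(O + P) = √(25798/9 - 9676) = √(-61286/9) = I*√61286/3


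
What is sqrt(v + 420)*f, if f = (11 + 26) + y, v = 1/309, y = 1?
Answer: 38*sqrt(40102329)/309 ≈ 778.77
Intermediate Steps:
v = 1/309 ≈ 0.0032362
f = 38 (f = (11 + 26) + 1 = 37 + 1 = 38)
sqrt(v + 420)*f = sqrt(1/309 + 420)*38 = sqrt(129781/309)*38 = (sqrt(40102329)/309)*38 = 38*sqrt(40102329)/309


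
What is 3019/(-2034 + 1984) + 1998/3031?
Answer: -9050689/151550 ≈ -59.721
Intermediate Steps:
3019/(-2034 + 1984) + 1998/3031 = 3019/(-50) + 1998*(1/3031) = 3019*(-1/50) + 1998/3031 = -3019/50 + 1998/3031 = -9050689/151550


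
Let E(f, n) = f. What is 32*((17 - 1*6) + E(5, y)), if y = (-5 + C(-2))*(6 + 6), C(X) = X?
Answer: 512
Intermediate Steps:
y = -84 (y = (-5 - 2)*(6 + 6) = -7*12 = -84)
32*((17 - 1*6) + E(5, y)) = 32*((17 - 1*6) + 5) = 32*((17 - 6) + 5) = 32*(11 + 5) = 32*16 = 512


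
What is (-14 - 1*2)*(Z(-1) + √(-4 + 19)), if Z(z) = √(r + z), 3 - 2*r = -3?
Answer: -16*√2 - 16*√15 ≈ -84.595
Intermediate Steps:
r = 3 (r = 3/2 - ½*(-3) = 3/2 + 3/2 = 3)
Z(z) = √(3 + z)
(-14 - 1*2)*(Z(-1) + √(-4 + 19)) = (-14 - 1*2)*(√(3 - 1) + √(-4 + 19)) = (-14 - 2)*(√2 + √15) = -16*(√2 + √15) = -16*√2 - 16*√15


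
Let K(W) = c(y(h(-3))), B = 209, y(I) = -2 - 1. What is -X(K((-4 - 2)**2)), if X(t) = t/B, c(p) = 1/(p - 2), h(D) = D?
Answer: 1/1045 ≈ 0.00095694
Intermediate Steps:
y(I) = -3
c(p) = 1/(-2 + p)
K(W) = -1/5 (K(W) = 1/(-2 - 3) = 1/(-5) = -1/5)
X(t) = t/209
-X(K((-4 - 2)**2)) = -(-1)/(209*5) = -1*(-1/1045) = 1/1045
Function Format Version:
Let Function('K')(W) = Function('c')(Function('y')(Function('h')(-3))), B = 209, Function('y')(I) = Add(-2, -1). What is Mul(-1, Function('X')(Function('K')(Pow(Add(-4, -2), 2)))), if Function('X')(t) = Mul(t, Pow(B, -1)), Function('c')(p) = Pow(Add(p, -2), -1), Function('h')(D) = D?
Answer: Rational(1, 1045) ≈ 0.00095694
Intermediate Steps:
Function('y')(I) = -3
Function('c')(p) = Pow(Add(-2, p), -1)
Function('K')(W) = Rational(-1, 5) (Function('K')(W) = Pow(Add(-2, -3), -1) = Pow(-5, -1) = Rational(-1, 5))
Function('X')(t) = Mul(Rational(1, 209), t) (Function('X')(t) = Mul(t, Pow(209, -1)) = Mul(t, Rational(1, 209)) = Mul(Rational(1, 209), t))
Mul(-1, Function('X')(Function('K')(Pow(Add(-4, -2), 2)))) = Mul(-1, Mul(Rational(1, 209), Rational(-1, 5))) = Mul(-1, Rational(-1, 1045)) = Rational(1, 1045)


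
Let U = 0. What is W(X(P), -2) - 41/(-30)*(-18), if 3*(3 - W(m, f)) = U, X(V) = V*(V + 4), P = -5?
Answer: -108/5 ≈ -21.600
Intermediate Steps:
X(V) = V*(4 + V)
W(m, f) = 3 (W(m, f) = 3 - ⅓*0 = 3 + 0 = 3)
W(X(P), -2) - 41/(-30)*(-18) = 3 - 41/(-30)*(-18) = 3 - 41*(-1/30)*(-18) = 3 + (41/30)*(-18) = 3 - 123/5 = -108/5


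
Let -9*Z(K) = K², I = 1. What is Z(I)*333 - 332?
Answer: -369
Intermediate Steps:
Z(K) = -K²/9
Z(I)*333 - 332 = -⅑*1²*333 - 332 = -⅑*1*333 - 332 = -⅑*333 - 332 = -37 - 332 = -369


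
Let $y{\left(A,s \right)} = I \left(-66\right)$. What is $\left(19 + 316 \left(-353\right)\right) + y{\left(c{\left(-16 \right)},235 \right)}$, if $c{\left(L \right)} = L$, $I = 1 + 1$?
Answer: $-111661$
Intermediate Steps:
$I = 2$
$y{\left(A,s \right)} = -132$ ($y{\left(A,s \right)} = 2 \left(-66\right) = -132$)
$\left(19 + 316 \left(-353\right)\right) + y{\left(c{\left(-16 \right)},235 \right)} = \left(19 + 316 \left(-353\right)\right) - 132 = \left(19 - 111548\right) - 132 = -111529 - 132 = -111661$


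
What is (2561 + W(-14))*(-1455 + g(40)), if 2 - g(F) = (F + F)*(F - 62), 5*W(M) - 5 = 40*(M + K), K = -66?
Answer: 590054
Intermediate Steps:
W(M) = -527 + 8*M (W(M) = 1 + (40*(M - 66))/5 = 1 + (40*(-66 + M))/5 = 1 + (-2640 + 40*M)/5 = 1 + (-528 + 8*M) = -527 + 8*M)
g(F) = 2 - 2*F*(-62 + F) (g(F) = 2 - (F + F)*(F - 62) = 2 - 2*F*(-62 + F))
(2561 + W(-14))*(-1455 + g(40)) = (2561 + (-527 + 8*(-14)))*(-1455 + (2 - 2*40² + 124*40)) = (2561 + (-527 - 112))*(-1455 + (2 - 2*1600 + 4960)) = (2561 - 639)*(-1455 + (2 - 3200 + 4960)) = 1922*(-1455 + 1762) = 1922*307 = 590054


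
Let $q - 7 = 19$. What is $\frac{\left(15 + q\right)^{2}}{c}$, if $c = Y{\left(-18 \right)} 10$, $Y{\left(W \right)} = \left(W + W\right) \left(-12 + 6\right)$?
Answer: $\frac{1681}{2160} \approx 0.77824$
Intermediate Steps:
$q = 26$ ($q = 7 + 19 = 26$)
$Y{\left(W \right)} = - 12 W$ ($Y{\left(W \right)} = 2 W \left(-6\right) = - 12 W$)
$c = 2160$ ($c = \left(-12\right) \left(-18\right) 10 = 216 \cdot 10 = 2160$)
$\frac{\left(15 + q\right)^{2}}{c} = \frac{\left(15 + 26\right)^{2}}{2160} = 41^{2} \cdot \frac{1}{2160} = 1681 \cdot \frac{1}{2160} = \frac{1681}{2160}$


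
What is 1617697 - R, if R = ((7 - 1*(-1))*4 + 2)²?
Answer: 1616541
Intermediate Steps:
R = 1156 (R = ((7 + 1)*4 + 2)² = (8*4 + 2)² = (32 + 2)² = 34² = 1156)
1617697 - R = 1617697 - 1*1156 = 1617697 - 1156 = 1616541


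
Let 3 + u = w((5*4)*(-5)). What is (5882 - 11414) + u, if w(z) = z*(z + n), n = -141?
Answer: 18565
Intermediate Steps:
w(z) = z*(-141 + z) (w(z) = z*(z - 141) = z*(-141 + z))
u = 24097 (u = -3 + ((5*4)*(-5))*(-141 + (5*4)*(-5)) = -3 + (20*(-5))*(-141 + 20*(-5)) = -3 - 100*(-141 - 100) = -3 - 100*(-241) = -3 + 24100 = 24097)
(5882 - 11414) + u = (5882 - 11414) + 24097 = -5532 + 24097 = 18565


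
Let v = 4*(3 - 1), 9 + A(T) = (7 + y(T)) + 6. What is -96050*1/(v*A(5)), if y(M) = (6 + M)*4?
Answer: -48025/192 ≈ -250.13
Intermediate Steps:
y(M) = 24 + 4*M
A(T) = 28 + 4*T (A(T) = -9 + ((7 + (24 + 4*T)) + 6) = -9 + ((31 + 4*T) + 6) = -9 + (37 + 4*T) = 28 + 4*T)
v = 8 (v = 4*2 = 8)
-96050*1/(v*A(5)) = -96050*1/(8*(28 + 4*5)) = -96050*1/(8*(28 + 20)) = -96050/(48*8) = -96050/384 = -96050*1/384 = -48025/192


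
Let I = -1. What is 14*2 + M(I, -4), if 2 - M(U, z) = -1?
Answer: 31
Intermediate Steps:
M(U, z) = 3 (M(U, z) = 2 - 1*(-1) = 2 + 1 = 3)
14*2 + M(I, -4) = 14*2 + 3 = 28 + 3 = 31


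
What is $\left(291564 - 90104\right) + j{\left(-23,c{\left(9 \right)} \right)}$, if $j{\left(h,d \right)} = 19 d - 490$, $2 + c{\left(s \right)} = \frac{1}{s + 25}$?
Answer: $\frac{6831707}{34} \approx 2.0093 \cdot 10^{5}$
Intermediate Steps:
$c{\left(s \right)} = -2 + \frac{1}{25 + s}$ ($c{\left(s \right)} = -2 + \frac{1}{s + 25} = -2 + \frac{1}{25 + s}$)
$j{\left(h,d \right)} = -490 + 19 d$
$\left(291564 - 90104\right) + j{\left(-23,c{\left(9 \right)} \right)} = \left(291564 - 90104\right) - \left(490 - 19 \frac{-49 - 18}{25 + 9}\right) = 201460 - \left(490 - 19 \frac{-49 - 18}{34}\right) = 201460 - \left(490 - 19 \cdot \frac{1}{34} \left(-67\right)\right) = 201460 + \left(-490 + 19 \left(- \frac{67}{34}\right)\right) = 201460 - \frac{17933}{34} = \frac{6831707}{34}$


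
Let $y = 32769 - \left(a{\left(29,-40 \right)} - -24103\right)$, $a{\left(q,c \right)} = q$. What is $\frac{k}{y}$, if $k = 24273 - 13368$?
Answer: $\frac{3635}{2879} \approx 1.2626$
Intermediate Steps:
$y = 8637$ ($y = 32769 - \left(29 - -24103\right) = 32769 - \left(29 + 24103\right) = 32769 - 24132 = 8637$)
$k = 10905$ ($k = 24273 - 13368 = 10905$)
$\frac{k}{y} = \frac{10905}{8637} = 10905 \cdot \frac{1}{8637} = \frac{3635}{2879}$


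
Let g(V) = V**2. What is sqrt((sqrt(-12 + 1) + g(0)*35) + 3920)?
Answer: sqrt(3920 + I*sqrt(11)) ≈ 62.61 + 0.0265*I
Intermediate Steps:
sqrt((sqrt(-12 + 1) + g(0)*35) + 3920) = sqrt((sqrt(-12 + 1) + 0**2*35) + 3920) = sqrt((sqrt(-11) + 0*35) + 3920) = sqrt((I*sqrt(11) + 0) + 3920) = sqrt(I*sqrt(11) + 3920) = sqrt(3920 + I*sqrt(11))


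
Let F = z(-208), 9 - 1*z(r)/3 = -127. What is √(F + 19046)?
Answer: √19454 ≈ 139.48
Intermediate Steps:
z(r) = 408 (z(r) = 27 - 3*(-127) = 27 + 381 = 408)
F = 408
√(F + 19046) = √(408 + 19046) = √19454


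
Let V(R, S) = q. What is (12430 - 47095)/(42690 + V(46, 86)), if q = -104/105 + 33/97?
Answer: -353063025/434791027 ≈ -0.81203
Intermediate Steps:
q = -6623/10185 (q = -104*1/105 + 33*(1/97) = -104/105 + 33/97 = -6623/10185 ≈ -0.65027)
V(R, S) = -6623/10185
(12430 - 47095)/(42690 + V(46, 86)) = (12430 - 47095)/(42690 - 6623/10185) = -34665/434791027/10185 = -34665*10185/434791027 = -353063025/434791027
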